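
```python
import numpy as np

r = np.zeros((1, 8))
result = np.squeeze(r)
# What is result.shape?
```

(8,)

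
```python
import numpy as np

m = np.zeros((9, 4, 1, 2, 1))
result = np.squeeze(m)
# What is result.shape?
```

(9, 4, 2)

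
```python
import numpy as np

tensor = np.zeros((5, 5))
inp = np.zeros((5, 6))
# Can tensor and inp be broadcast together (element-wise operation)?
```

No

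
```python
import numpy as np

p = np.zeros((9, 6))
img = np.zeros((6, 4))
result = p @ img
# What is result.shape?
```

(9, 4)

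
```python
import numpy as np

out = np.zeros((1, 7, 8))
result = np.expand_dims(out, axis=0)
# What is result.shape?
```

(1, 1, 7, 8)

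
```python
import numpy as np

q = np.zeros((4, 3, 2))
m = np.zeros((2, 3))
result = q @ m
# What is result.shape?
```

(4, 3, 3)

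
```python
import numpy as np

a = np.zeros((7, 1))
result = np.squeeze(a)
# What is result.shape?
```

(7,)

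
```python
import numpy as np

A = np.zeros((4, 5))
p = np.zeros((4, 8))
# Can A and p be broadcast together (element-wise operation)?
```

No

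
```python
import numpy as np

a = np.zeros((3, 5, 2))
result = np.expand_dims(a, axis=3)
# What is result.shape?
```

(3, 5, 2, 1)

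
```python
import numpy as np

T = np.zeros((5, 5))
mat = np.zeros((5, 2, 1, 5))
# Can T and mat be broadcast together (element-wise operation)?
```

Yes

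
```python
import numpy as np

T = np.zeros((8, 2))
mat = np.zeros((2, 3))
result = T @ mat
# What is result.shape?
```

(8, 3)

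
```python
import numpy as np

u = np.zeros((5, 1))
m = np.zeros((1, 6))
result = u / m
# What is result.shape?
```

(5, 6)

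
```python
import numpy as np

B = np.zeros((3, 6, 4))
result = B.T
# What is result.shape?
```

(4, 6, 3)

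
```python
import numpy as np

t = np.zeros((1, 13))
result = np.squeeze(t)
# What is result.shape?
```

(13,)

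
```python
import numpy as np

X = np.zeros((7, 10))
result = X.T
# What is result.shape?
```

(10, 7)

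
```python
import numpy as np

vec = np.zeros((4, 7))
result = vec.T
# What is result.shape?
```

(7, 4)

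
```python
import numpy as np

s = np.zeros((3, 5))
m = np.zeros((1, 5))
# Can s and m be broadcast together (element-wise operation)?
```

Yes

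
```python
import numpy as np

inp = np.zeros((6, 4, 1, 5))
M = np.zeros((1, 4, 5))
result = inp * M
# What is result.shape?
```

(6, 4, 4, 5)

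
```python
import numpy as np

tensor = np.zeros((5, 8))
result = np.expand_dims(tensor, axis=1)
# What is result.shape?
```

(5, 1, 8)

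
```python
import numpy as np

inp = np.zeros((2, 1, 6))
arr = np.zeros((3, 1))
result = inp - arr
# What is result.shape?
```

(2, 3, 6)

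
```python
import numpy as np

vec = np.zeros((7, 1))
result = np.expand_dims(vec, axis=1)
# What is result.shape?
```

(7, 1, 1)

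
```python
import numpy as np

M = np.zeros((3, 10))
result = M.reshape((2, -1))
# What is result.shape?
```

(2, 15)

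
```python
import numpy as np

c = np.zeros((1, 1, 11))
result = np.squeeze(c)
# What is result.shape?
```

(11,)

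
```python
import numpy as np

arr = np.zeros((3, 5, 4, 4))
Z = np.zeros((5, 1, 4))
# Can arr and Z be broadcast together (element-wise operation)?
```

Yes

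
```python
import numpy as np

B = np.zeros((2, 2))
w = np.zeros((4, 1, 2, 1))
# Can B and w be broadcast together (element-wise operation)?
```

Yes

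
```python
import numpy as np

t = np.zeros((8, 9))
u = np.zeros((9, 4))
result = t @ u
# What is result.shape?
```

(8, 4)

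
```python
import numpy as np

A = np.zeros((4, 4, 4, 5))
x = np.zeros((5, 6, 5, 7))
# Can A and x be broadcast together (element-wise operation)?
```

No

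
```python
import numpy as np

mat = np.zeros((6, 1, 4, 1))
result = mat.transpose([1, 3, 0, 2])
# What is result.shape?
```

(1, 1, 6, 4)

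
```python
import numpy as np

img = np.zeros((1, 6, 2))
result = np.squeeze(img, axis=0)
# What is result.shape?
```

(6, 2)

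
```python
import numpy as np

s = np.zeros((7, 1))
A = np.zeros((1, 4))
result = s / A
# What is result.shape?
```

(7, 4)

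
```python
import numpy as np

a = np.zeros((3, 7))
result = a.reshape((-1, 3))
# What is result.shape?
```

(7, 3)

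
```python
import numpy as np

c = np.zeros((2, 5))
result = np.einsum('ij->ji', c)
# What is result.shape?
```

(5, 2)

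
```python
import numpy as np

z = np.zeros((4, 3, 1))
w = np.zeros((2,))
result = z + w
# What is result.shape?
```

(4, 3, 2)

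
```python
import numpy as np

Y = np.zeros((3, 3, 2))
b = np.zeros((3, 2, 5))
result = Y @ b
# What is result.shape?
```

(3, 3, 5)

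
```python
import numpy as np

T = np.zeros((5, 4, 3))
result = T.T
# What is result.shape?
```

(3, 4, 5)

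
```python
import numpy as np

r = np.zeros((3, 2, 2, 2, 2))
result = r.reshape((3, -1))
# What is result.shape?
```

(3, 16)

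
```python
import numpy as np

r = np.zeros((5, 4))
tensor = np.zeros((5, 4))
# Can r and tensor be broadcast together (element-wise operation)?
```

Yes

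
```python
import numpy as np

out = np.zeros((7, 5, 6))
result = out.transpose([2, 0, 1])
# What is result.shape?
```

(6, 7, 5)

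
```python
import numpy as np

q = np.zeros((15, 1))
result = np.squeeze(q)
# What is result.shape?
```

(15,)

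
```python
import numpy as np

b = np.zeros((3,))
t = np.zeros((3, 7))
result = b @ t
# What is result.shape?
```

(7,)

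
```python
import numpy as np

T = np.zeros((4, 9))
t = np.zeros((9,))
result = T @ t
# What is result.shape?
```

(4,)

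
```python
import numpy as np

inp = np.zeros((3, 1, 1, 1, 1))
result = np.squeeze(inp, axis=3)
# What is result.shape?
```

(3, 1, 1, 1)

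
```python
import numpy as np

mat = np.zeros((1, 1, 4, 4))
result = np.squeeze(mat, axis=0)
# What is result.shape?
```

(1, 4, 4)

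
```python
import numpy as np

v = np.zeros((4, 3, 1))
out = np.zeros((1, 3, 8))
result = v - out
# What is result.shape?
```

(4, 3, 8)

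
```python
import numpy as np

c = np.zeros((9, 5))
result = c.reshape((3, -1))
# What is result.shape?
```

(3, 15)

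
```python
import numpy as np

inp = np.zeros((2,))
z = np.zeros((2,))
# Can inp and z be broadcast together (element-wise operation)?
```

Yes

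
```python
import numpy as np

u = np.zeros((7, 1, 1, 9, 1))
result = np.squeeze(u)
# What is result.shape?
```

(7, 9)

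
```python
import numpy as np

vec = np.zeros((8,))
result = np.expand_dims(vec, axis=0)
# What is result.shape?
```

(1, 8)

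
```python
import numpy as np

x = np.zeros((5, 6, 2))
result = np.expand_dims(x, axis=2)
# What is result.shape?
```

(5, 6, 1, 2)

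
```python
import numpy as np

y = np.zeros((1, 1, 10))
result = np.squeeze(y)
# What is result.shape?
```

(10,)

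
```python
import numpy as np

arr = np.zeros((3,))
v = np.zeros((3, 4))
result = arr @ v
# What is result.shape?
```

(4,)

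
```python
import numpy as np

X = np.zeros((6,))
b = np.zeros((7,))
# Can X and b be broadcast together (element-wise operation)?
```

No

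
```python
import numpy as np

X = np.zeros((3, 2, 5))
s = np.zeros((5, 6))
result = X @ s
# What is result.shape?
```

(3, 2, 6)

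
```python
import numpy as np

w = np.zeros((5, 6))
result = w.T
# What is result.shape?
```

(6, 5)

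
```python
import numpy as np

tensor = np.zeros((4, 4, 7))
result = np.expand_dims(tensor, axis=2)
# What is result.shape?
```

(4, 4, 1, 7)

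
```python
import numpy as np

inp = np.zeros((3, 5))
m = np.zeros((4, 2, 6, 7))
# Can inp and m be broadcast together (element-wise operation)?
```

No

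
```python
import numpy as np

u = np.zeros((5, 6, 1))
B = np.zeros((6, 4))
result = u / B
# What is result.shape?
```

(5, 6, 4)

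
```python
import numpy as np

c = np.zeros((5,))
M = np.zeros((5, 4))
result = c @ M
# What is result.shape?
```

(4,)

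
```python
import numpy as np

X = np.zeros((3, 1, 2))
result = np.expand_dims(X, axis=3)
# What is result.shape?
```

(3, 1, 2, 1)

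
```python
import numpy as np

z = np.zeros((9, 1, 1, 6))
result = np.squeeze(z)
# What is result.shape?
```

(9, 6)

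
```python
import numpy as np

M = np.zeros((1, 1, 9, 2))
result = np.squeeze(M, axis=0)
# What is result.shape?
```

(1, 9, 2)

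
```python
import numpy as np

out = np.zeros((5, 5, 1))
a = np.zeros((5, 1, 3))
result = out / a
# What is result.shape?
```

(5, 5, 3)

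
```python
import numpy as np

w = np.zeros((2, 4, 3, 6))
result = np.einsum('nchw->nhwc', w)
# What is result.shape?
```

(2, 3, 6, 4)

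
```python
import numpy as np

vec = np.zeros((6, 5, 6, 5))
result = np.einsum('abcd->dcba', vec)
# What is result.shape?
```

(5, 6, 5, 6)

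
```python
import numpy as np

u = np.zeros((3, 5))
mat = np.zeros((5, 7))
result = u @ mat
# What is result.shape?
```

(3, 7)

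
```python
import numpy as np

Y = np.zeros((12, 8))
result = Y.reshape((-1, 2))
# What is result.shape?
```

(48, 2)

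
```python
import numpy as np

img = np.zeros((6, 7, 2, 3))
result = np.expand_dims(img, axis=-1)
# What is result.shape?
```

(6, 7, 2, 3, 1)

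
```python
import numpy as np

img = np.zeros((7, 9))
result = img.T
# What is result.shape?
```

(9, 7)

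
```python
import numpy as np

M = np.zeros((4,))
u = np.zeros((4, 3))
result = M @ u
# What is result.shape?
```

(3,)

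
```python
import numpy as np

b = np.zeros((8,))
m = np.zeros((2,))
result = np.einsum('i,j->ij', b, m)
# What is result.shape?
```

(8, 2)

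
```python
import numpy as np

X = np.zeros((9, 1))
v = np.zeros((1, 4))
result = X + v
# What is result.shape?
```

(9, 4)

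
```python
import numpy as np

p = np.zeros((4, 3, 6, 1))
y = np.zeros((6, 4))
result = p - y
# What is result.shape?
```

(4, 3, 6, 4)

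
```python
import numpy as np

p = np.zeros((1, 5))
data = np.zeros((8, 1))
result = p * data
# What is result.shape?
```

(8, 5)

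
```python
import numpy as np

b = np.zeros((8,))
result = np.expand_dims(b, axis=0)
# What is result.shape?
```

(1, 8)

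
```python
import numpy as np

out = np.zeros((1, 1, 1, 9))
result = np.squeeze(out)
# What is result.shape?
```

(9,)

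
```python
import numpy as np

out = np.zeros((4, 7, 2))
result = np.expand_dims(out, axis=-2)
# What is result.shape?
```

(4, 7, 1, 2)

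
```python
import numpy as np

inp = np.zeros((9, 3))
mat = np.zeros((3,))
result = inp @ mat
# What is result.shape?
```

(9,)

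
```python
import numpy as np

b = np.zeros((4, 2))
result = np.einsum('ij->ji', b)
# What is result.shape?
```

(2, 4)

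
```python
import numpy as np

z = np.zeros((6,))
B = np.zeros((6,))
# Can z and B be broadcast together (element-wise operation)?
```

Yes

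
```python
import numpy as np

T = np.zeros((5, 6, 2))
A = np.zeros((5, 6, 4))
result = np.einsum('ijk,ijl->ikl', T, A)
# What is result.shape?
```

(5, 2, 4)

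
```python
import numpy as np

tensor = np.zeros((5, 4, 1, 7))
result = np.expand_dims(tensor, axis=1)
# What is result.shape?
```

(5, 1, 4, 1, 7)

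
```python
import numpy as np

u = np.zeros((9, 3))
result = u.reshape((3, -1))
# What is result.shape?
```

(3, 9)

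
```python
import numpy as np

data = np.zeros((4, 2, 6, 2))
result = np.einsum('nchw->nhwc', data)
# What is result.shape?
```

(4, 6, 2, 2)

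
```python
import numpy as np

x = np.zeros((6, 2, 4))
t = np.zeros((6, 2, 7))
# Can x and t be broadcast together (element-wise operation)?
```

No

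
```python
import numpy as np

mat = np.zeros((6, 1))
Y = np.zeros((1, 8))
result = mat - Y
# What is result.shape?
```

(6, 8)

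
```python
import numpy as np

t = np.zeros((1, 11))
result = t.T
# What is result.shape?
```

(11, 1)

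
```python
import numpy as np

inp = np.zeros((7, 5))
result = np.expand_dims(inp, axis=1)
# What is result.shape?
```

(7, 1, 5)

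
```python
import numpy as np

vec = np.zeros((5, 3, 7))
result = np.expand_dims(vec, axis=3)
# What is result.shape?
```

(5, 3, 7, 1)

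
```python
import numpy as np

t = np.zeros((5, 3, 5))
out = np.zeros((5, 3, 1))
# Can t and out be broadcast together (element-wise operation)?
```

Yes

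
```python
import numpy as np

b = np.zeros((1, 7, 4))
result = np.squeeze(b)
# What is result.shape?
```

(7, 4)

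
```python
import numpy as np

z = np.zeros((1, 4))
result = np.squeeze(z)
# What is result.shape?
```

(4,)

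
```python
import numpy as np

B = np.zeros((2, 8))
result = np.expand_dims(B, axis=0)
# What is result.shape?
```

(1, 2, 8)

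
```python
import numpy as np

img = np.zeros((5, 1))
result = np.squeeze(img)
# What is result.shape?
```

(5,)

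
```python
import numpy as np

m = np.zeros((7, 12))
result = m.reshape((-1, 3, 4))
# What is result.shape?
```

(7, 3, 4)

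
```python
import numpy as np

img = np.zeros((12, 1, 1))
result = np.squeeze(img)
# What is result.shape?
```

(12,)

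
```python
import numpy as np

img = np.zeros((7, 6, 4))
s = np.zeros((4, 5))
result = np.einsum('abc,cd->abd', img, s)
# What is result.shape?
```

(7, 6, 5)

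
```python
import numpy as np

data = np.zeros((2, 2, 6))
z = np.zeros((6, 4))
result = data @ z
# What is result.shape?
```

(2, 2, 4)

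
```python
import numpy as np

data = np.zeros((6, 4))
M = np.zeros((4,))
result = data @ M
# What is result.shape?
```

(6,)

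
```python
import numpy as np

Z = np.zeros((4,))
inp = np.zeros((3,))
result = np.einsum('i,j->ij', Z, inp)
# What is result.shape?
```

(4, 3)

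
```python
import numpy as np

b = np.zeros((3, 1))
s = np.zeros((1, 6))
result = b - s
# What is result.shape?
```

(3, 6)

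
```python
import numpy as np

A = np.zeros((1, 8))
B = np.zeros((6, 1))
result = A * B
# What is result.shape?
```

(6, 8)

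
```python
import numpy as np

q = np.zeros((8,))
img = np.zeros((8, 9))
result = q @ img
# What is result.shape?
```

(9,)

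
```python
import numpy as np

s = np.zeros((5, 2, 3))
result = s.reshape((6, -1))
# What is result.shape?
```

(6, 5)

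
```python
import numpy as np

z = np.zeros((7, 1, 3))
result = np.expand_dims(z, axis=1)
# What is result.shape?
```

(7, 1, 1, 3)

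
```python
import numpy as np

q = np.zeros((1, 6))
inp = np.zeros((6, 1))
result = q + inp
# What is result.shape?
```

(6, 6)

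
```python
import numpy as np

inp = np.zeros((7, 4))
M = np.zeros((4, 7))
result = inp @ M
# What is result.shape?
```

(7, 7)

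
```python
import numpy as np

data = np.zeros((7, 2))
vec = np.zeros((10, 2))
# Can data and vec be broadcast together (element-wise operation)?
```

No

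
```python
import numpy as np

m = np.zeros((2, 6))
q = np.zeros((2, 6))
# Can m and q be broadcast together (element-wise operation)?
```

Yes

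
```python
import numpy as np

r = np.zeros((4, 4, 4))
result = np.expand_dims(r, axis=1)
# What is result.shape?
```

(4, 1, 4, 4)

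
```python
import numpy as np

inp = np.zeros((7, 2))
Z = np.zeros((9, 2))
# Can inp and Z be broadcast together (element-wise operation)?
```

No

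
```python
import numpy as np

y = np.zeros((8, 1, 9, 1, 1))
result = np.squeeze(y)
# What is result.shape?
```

(8, 9)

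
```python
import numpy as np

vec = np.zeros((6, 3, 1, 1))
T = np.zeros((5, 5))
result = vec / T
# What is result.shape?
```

(6, 3, 5, 5)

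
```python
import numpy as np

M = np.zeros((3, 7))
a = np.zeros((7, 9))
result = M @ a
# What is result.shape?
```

(3, 9)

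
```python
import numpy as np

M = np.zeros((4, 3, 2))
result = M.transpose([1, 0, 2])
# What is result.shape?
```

(3, 4, 2)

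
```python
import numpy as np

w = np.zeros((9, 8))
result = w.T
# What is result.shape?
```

(8, 9)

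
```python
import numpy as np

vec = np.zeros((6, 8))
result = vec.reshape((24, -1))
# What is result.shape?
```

(24, 2)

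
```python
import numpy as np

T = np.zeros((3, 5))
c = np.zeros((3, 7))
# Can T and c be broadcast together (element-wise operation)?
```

No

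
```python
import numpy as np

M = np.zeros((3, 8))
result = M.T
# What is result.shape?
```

(8, 3)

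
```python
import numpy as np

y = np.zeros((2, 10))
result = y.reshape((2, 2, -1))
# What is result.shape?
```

(2, 2, 5)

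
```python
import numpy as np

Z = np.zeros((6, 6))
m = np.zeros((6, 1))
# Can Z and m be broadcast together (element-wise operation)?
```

Yes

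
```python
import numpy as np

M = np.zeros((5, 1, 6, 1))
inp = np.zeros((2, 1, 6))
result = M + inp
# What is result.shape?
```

(5, 2, 6, 6)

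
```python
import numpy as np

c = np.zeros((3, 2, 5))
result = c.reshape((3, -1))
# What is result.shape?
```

(3, 10)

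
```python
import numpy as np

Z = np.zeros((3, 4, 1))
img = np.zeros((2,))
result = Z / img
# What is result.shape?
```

(3, 4, 2)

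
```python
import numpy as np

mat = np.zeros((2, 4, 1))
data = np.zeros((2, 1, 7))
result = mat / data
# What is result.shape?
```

(2, 4, 7)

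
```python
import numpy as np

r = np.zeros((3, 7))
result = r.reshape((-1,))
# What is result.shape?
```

(21,)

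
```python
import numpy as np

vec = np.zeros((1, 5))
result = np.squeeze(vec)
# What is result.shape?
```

(5,)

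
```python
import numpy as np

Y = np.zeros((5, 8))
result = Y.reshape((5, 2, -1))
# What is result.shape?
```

(5, 2, 4)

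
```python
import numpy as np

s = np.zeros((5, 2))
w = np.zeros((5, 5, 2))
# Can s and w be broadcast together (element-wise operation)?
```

Yes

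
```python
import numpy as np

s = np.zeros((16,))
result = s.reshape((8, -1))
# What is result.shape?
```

(8, 2)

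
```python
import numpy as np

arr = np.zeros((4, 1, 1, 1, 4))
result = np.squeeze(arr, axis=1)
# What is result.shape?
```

(4, 1, 1, 4)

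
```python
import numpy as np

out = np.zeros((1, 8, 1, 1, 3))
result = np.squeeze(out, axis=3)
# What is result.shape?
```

(1, 8, 1, 3)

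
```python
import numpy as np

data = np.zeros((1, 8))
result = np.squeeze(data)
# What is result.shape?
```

(8,)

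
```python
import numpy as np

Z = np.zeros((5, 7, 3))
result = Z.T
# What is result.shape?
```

(3, 7, 5)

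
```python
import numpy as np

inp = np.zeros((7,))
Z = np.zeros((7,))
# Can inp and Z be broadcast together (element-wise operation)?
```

Yes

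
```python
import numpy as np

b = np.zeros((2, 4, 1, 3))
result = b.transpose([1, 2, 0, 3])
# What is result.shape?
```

(4, 1, 2, 3)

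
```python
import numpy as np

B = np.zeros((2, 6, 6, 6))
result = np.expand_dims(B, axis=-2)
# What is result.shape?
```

(2, 6, 6, 1, 6)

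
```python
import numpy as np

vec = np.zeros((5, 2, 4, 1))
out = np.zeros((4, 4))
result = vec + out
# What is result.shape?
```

(5, 2, 4, 4)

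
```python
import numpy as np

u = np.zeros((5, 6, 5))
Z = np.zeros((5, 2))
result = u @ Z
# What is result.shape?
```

(5, 6, 2)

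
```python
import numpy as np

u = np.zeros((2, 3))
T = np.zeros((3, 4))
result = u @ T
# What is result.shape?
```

(2, 4)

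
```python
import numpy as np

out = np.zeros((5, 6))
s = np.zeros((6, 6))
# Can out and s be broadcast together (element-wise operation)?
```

No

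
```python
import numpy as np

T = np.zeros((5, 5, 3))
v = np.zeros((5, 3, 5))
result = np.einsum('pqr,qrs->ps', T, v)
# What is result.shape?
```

(5, 5)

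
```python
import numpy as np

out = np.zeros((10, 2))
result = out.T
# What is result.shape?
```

(2, 10)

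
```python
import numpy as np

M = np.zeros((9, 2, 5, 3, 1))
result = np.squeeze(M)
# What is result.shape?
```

(9, 2, 5, 3)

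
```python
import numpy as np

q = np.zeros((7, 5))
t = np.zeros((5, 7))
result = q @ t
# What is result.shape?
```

(7, 7)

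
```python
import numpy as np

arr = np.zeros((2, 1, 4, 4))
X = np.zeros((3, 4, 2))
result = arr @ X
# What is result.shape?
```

(2, 3, 4, 2)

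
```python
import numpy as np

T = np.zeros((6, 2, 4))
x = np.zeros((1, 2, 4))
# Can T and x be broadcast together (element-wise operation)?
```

Yes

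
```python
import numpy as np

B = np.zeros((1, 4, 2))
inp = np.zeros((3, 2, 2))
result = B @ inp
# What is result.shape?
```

(3, 4, 2)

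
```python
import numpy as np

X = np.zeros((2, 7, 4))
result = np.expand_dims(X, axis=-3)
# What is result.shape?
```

(2, 1, 7, 4)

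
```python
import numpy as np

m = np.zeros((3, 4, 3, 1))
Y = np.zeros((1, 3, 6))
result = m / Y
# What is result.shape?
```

(3, 4, 3, 6)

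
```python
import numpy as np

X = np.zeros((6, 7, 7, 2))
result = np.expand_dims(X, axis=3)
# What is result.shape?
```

(6, 7, 7, 1, 2)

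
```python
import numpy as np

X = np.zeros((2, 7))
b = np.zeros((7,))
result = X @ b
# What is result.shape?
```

(2,)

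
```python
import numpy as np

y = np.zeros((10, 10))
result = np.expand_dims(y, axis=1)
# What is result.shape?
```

(10, 1, 10)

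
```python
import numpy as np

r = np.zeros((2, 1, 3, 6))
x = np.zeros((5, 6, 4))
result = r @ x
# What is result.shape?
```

(2, 5, 3, 4)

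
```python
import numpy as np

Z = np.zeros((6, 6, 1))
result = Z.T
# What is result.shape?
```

(1, 6, 6)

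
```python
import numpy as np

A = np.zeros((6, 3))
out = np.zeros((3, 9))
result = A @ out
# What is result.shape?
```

(6, 9)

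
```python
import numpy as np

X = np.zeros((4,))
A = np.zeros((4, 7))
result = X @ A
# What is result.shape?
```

(7,)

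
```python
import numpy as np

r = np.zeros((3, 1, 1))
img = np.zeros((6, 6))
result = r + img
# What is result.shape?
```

(3, 6, 6)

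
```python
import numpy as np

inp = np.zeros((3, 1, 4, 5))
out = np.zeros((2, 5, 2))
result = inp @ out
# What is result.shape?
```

(3, 2, 4, 2)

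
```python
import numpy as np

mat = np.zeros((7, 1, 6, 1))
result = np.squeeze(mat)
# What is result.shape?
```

(7, 6)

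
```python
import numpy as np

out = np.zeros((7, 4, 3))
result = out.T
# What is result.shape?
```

(3, 4, 7)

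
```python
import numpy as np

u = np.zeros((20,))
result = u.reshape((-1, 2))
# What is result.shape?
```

(10, 2)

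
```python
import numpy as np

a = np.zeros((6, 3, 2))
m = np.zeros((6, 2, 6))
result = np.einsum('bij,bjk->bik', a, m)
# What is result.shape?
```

(6, 3, 6)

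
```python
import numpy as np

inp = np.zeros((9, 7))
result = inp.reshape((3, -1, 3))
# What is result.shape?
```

(3, 7, 3)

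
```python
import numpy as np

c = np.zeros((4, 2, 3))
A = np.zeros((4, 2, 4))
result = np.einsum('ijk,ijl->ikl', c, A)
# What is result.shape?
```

(4, 3, 4)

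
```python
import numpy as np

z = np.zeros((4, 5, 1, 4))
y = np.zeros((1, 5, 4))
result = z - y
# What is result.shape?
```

(4, 5, 5, 4)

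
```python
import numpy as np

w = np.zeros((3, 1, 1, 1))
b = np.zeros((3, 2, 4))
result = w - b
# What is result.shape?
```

(3, 3, 2, 4)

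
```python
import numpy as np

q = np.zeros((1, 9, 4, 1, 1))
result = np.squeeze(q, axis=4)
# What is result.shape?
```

(1, 9, 4, 1)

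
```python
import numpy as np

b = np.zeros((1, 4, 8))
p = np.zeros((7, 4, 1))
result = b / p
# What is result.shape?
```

(7, 4, 8)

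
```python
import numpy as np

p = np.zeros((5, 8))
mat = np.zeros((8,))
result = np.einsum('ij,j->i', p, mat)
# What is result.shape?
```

(5,)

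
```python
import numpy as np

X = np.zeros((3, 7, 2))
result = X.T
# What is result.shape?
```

(2, 7, 3)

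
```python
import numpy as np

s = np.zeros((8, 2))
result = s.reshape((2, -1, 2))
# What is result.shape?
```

(2, 4, 2)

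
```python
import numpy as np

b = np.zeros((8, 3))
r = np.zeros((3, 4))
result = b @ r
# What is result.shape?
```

(8, 4)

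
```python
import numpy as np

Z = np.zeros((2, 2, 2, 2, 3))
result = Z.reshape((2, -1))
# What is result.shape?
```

(2, 24)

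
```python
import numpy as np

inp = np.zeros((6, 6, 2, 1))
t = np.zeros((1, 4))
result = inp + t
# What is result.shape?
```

(6, 6, 2, 4)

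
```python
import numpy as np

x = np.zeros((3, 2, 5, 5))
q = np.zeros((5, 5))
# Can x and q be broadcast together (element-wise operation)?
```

Yes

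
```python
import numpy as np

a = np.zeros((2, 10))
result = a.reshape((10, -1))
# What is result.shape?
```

(10, 2)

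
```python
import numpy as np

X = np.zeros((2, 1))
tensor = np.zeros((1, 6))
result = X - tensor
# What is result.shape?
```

(2, 6)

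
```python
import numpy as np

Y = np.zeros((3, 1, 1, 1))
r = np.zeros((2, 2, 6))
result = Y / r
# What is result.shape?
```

(3, 2, 2, 6)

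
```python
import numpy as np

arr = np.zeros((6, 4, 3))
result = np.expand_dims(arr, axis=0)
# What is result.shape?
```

(1, 6, 4, 3)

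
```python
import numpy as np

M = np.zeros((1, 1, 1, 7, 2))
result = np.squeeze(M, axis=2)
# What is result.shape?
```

(1, 1, 7, 2)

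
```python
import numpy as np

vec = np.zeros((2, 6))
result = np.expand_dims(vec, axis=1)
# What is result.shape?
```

(2, 1, 6)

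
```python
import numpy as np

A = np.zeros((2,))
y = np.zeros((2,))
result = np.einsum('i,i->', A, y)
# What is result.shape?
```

()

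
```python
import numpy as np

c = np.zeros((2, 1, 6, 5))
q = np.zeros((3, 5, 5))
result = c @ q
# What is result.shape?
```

(2, 3, 6, 5)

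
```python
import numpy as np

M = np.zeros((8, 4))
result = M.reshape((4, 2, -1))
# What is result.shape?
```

(4, 2, 4)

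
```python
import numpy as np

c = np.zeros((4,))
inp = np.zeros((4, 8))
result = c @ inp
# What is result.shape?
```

(8,)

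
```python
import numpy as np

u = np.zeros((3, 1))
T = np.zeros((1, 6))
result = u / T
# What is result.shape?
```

(3, 6)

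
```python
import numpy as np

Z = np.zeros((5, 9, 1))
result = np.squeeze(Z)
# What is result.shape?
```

(5, 9)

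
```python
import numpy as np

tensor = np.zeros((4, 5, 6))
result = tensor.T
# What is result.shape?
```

(6, 5, 4)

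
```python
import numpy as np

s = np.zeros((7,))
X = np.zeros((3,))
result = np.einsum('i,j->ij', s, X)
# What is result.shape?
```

(7, 3)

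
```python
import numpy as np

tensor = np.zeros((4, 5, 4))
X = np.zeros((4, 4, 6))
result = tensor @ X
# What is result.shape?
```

(4, 5, 6)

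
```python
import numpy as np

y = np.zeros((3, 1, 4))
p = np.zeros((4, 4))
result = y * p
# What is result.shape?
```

(3, 4, 4)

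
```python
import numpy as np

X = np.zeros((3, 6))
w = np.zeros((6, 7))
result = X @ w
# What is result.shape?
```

(3, 7)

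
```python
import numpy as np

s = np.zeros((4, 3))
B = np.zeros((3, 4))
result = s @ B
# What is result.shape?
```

(4, 4)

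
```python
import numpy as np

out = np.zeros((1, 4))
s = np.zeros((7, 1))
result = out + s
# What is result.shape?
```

(7, 4)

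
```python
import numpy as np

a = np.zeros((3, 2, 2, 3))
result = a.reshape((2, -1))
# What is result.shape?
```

(2, 18)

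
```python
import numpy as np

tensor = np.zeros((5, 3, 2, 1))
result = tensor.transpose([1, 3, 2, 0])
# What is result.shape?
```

(3, 1, 2, 5)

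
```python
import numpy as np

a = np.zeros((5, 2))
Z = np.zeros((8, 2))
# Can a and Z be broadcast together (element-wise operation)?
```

No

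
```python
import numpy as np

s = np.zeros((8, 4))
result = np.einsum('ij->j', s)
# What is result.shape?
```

(4,)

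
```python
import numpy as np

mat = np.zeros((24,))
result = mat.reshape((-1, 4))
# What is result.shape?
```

(6, 4)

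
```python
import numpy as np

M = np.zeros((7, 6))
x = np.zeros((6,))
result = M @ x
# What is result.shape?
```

(7,)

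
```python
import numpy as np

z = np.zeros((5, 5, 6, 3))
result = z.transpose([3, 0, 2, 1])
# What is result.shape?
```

(3, 5, 6, 5)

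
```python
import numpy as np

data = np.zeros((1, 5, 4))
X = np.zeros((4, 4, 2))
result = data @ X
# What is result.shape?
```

(4, 5, 2)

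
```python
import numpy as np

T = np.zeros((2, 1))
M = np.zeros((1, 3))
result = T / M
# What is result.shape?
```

(2, 3)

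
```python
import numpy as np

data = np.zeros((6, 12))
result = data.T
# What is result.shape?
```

(12, 6)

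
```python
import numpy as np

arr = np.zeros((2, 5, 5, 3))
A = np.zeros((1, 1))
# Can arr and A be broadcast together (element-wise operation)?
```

Yes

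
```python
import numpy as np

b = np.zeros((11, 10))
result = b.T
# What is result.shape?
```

(10, 11)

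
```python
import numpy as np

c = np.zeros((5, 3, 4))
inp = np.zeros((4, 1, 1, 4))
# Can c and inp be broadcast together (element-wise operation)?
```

Yes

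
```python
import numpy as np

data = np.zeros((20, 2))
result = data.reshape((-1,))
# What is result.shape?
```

(40,)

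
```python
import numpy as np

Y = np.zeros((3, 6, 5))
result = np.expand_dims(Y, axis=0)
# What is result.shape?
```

(1, 3, 6, 5)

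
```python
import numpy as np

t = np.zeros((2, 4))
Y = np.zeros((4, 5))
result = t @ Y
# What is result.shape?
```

(2, 5)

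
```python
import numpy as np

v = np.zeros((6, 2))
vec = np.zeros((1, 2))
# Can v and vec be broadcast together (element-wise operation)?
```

Yes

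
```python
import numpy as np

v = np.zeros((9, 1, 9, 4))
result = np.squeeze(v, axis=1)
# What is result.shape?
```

(9, 9, 4)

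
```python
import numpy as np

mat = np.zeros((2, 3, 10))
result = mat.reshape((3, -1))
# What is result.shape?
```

(3, 20)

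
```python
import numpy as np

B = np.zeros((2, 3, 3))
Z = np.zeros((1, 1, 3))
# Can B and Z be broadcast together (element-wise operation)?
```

Yes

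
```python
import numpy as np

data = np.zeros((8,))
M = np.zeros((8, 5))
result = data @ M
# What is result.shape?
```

(5,)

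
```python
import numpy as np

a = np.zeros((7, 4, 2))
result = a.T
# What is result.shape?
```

(2, 4, 7)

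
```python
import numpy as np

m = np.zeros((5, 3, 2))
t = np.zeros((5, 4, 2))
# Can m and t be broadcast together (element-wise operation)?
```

No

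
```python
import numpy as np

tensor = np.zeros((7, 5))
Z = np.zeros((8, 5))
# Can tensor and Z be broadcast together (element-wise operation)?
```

No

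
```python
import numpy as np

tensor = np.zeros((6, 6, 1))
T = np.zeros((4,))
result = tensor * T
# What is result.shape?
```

(6, 6, 4)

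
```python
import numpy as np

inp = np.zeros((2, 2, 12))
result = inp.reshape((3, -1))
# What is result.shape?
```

(3, 16)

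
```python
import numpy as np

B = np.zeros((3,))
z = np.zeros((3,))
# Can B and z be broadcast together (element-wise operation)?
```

Yes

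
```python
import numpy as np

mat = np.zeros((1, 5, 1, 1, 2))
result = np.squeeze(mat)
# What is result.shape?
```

(5, 2)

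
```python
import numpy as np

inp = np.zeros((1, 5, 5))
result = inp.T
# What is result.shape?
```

(5, 5, 1)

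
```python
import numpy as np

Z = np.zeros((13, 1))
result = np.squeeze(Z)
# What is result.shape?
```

(13,)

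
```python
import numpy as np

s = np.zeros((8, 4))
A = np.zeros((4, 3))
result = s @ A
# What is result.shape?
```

(8, 3)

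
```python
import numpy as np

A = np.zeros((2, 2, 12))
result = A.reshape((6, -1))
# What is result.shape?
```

(6, 8)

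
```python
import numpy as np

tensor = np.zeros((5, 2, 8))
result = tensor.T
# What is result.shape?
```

(8, 2, 5)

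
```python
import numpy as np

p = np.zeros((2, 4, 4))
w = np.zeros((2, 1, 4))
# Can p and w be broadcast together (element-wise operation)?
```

Yes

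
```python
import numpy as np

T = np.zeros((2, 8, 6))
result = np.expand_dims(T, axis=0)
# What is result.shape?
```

(1, 2, 8, 6)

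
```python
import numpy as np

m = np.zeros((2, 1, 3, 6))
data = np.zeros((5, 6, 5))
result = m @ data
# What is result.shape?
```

(2, 5, 3, 5)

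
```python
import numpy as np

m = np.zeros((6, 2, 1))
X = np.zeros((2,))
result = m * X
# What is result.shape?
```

(6, 2, 2)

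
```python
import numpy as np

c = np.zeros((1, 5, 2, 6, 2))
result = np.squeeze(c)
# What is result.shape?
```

(5, 2, 6, 2)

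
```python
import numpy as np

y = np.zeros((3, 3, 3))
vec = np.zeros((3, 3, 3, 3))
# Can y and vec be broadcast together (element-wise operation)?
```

Yes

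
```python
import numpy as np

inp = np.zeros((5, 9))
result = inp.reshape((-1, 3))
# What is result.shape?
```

(15, 3)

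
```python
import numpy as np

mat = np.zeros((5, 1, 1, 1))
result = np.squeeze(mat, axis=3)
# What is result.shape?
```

(5, 1, 1)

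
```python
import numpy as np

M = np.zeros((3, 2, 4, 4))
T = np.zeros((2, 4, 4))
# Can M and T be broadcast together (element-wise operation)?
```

Yes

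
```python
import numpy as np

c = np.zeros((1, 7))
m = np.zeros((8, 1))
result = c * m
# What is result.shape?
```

(8, 7)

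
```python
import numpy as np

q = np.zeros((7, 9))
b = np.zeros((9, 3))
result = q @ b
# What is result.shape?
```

(7, 3)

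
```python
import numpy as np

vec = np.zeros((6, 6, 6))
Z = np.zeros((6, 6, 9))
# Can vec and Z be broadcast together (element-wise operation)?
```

No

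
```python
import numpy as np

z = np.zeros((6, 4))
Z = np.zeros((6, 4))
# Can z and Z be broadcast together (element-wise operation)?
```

Yes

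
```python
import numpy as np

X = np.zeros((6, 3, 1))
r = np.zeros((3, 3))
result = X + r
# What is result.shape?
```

(6, 3, 3)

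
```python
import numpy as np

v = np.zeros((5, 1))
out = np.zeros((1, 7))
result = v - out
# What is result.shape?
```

(5, 7)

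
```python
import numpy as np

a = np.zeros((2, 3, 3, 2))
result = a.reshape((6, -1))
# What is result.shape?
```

(6, 6)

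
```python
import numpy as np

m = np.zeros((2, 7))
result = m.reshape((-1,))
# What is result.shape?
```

(14,)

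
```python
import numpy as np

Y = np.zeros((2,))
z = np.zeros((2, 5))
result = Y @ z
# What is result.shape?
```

(5,)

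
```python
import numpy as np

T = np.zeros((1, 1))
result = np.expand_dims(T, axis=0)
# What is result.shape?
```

(1, 1, 1)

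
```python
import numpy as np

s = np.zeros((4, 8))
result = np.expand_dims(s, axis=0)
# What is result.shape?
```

(1, 4, 8)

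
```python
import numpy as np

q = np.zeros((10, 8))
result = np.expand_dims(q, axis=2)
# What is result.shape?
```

(10, 8, 1)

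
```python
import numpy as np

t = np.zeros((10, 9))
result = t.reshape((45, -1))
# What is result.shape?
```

(45, 2)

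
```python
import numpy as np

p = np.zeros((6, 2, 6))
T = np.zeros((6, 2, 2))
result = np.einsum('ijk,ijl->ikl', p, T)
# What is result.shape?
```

(6, 6, 2)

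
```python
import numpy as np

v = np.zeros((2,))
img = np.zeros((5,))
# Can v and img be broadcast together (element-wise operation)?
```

No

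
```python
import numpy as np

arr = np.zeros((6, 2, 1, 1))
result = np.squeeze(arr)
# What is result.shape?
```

(6, 2)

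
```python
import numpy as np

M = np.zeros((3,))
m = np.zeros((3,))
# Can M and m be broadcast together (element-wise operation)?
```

Yes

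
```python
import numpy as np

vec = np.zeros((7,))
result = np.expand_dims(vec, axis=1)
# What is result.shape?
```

(7, 1)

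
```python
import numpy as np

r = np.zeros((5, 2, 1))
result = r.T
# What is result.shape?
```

(1, 2, 5)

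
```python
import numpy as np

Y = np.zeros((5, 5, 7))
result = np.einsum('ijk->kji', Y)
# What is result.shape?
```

(7, 5, 5)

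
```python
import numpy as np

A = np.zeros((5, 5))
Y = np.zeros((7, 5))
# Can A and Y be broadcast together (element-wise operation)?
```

No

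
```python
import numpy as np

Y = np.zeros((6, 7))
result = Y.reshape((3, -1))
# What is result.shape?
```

(3, 14)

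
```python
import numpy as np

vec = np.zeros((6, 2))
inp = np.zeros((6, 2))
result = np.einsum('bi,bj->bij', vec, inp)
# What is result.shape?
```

(6, 2, 2)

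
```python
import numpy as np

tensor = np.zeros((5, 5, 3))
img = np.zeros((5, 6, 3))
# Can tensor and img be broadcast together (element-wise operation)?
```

No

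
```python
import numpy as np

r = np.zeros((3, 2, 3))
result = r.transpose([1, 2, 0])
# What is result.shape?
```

(2, 3, 3)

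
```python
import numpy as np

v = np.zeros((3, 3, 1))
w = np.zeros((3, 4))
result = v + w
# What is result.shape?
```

(3, 3, 4)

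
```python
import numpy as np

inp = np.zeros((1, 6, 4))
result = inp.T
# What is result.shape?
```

(4, 6, 1)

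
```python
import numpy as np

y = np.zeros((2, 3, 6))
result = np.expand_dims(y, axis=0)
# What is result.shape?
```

(1, 2, 3, 6)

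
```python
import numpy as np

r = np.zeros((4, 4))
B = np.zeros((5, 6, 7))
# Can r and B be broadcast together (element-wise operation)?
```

No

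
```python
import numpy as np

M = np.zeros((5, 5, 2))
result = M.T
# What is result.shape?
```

(2, 5, 5)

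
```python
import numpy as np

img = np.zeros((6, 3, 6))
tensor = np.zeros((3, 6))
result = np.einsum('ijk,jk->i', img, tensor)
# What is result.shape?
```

(6,)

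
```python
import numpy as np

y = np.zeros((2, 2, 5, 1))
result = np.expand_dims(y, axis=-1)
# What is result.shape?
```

(2, 2, 5, 1, 1)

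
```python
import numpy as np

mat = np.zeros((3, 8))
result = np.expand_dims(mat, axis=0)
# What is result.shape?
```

(1, 3, 8)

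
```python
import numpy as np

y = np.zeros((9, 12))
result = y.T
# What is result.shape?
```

(12, 9)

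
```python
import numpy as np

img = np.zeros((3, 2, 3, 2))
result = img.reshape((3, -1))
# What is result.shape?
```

(3, 12)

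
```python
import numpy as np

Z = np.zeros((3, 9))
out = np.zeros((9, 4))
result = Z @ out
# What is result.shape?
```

(3, 4)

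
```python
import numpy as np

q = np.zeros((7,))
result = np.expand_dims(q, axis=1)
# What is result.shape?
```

(7, 1)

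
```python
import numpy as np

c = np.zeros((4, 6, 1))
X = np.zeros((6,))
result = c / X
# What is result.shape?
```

(4, 6, 6)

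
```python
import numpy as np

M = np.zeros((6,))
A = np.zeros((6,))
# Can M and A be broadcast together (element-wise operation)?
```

Yes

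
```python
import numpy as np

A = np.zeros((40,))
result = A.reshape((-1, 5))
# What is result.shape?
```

(8, 5)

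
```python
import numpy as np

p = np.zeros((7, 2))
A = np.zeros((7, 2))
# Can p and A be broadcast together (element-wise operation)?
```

Yes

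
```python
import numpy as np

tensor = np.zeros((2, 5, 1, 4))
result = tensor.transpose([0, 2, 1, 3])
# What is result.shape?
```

(2, 1, 5, 4)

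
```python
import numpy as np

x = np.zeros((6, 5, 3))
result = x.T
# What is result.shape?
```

(3, 5, 6)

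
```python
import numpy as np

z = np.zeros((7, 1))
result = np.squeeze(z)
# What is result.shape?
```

(7,)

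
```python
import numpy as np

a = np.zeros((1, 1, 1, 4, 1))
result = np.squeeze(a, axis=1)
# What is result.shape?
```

(1, 1, 4, 1)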